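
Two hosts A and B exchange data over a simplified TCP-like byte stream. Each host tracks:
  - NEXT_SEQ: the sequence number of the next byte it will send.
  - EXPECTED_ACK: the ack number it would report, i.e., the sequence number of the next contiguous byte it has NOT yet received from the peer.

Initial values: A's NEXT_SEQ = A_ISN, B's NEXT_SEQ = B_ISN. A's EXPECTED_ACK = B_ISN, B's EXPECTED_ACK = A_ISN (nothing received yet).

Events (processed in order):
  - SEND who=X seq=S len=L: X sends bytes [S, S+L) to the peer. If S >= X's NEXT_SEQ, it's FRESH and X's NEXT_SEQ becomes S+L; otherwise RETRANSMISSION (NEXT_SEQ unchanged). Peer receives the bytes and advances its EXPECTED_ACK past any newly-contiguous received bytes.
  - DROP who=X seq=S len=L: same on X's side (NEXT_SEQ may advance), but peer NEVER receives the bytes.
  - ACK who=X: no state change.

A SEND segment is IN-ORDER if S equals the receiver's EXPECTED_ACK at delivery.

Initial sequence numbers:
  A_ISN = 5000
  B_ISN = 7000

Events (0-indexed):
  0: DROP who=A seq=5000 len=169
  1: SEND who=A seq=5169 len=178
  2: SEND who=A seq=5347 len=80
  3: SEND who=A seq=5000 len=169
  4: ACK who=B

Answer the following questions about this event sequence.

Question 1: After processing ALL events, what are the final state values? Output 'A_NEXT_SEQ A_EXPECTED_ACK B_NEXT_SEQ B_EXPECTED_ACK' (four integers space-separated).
After event 0: A_seq=5169 A_ack=7000 B_seq=7000 B_ack=5000
After event 1: A_seq=5347 A_ack=7000 B_seq=7000 B_ack=5000
After event 2: A_seq=5427 A_ack=7000 B_seq=7000 B_ack=5000
After event 3: A_seq=5427 A_ack=7000 B_seq=7000 B_ack=5427
After event 4: A_seq=5427 A_ack=7000 B_seq=7000 B_ack=5427

Answer: 5427 7000 7000 5427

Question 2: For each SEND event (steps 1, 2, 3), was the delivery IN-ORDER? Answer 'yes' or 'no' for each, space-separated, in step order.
Answer: no no yes

Derivation:
Step 1: SEND seq=5169 -> out-of-order
Step 2: SEND seq=5347 -> out-of-order
Step 3: SEND seq=5000 -> in-order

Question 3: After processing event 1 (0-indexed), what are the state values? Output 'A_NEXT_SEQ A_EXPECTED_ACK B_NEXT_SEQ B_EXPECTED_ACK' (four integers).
After event 0: A_seq=5169 A_ack=7000 B_seq=7000 B_ack=5000
After event 1: A_seq=5347 A_ack=7000 B_seq=7000 B_ack=5000

5347 7000 7000 5000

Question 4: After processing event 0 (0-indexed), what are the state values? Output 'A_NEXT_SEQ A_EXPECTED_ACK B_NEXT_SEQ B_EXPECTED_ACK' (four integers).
After event 0: A_seq=5169 A_ack=7000 B_seq=7000 B_ack=5000

5169 7000 7000 5000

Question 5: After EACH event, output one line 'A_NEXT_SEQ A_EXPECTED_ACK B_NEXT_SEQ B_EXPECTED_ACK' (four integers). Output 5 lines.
5169 7000 7000 5000
5347 7000 7000 5000
5427 7000 7000 5000
5427 7000 7000 5427
5427 7000 7000 5427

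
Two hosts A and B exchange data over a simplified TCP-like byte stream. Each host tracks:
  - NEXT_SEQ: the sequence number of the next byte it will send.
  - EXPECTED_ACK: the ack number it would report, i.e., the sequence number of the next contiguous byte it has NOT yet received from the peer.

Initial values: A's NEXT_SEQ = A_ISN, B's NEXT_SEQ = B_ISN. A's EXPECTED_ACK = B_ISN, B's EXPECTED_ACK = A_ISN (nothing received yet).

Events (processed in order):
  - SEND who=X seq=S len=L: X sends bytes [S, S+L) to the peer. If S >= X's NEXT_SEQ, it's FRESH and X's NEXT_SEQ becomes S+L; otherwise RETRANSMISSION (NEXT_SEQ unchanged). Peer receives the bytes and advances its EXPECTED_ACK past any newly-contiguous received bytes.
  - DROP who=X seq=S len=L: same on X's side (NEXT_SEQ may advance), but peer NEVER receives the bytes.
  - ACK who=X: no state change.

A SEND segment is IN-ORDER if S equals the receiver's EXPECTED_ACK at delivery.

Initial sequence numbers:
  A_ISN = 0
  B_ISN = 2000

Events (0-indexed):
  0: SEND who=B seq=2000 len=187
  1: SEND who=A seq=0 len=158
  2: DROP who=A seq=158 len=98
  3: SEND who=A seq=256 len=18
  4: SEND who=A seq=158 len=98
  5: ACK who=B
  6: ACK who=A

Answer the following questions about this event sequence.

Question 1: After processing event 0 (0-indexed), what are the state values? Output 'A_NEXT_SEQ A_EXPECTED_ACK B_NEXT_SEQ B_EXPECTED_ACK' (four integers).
After event 0: A_seq=0 A_ack=2187 B_seq=2187 B_ack=0

0 2187 2187 0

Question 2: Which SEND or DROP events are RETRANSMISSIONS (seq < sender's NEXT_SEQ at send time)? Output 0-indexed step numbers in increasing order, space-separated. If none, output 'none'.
Step 0: SEND seq=2000 -> fresh
Step 1: SEND seq=0 -> fresh
Step 2: DROP seq=158 -> fresh
Step 3: SEND seq=256 -> fresh
Step 4: SEND seq=158 -> retransmit

Answer: 4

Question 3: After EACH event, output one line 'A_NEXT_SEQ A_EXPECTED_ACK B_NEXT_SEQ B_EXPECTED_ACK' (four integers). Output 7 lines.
0 2187 2187 0
158 2187 2187 158
256 2187 2187 158
274 2187 2187 158
274 2187 2187 274
274 2187 2187 274
274 2187 2187 274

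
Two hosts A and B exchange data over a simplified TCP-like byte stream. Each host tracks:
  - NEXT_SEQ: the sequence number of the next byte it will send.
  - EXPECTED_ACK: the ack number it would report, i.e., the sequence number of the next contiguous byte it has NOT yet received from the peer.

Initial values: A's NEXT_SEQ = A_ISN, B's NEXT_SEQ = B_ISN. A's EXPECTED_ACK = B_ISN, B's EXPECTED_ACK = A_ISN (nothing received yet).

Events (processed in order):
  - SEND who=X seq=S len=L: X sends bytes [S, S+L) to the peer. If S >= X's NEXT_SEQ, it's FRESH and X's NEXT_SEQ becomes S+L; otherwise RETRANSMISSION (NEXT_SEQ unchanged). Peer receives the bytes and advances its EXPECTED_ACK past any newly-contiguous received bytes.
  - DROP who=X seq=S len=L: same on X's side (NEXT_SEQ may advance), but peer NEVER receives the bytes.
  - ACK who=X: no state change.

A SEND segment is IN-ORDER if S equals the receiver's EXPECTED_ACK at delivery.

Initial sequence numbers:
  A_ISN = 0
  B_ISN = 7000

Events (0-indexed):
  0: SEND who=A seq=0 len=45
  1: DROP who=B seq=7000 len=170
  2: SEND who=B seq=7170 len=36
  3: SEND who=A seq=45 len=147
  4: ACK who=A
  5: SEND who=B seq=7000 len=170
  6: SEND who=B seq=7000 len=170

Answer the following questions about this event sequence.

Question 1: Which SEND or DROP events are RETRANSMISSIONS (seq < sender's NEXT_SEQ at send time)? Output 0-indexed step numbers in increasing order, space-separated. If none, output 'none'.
Step 0: SEND seq=0 -> fresh
Step 1: DROP seq=7000 -> fresh
Step 2: SEND seq=7170 -> fresh
Step 3: SEND seq=45 -> fresh
Step 5: SEND seq=7000 -> retransmit
Step 6: SEND seq=7000 -> retransmit

Answer: 5 6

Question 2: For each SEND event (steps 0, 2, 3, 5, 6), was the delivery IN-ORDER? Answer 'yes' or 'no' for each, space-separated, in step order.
Answer: yes no yes yes no

Derivation:
Step 0: SEND seq=0 -> in-order
Step 2: SEND seq=7170 -> out-of-order
Step 3: SEND seq=45 -> in-order
Step 5: SEND seq=7000 -> in-order
Step 6: SEND seq=7000 -> out-of-order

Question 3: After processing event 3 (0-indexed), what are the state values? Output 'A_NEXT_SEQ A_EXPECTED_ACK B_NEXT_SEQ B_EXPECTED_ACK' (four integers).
After event 0: A_seq=45 A_ack=7000 B_seq=7000 B_ack=45
After event 1: A_seq=45 A_ack=7000 B_seq=7170 B_ack=45
After event 2: A_seq=45 A_ack=7000 B_seq=7206 B_ack=45
After event 3: A_seq=192 A_ack=7000 B_seq=7206 B_ack=192

192 7000 7206 192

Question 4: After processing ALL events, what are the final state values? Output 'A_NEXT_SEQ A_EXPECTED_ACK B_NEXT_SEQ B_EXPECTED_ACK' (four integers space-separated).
After event 0: A_seq=45 A_ack=7000 B_seq=7000 B_ack=45
After event 1: A_seq=45 A_ack=7000 B_seq=7170 B_ack=45
After event 2: A_seq=45 A_ack=7000 B_seq=7206 B_ack=45
After event 3: A_seq=192 A_ack=7000 B_seq=7206 B_ack=192
After event 4: A_seq=192 A_ack=7000 B_seq=7206 B_ack=192
After event 5: A_seq=192 A_ack=7206 B_seq=7206 B_ack=192
After event 6: A_seq=192 A_ack=7206 B_seq=7206 B_ack=192

Answer: 192 7206 7206 192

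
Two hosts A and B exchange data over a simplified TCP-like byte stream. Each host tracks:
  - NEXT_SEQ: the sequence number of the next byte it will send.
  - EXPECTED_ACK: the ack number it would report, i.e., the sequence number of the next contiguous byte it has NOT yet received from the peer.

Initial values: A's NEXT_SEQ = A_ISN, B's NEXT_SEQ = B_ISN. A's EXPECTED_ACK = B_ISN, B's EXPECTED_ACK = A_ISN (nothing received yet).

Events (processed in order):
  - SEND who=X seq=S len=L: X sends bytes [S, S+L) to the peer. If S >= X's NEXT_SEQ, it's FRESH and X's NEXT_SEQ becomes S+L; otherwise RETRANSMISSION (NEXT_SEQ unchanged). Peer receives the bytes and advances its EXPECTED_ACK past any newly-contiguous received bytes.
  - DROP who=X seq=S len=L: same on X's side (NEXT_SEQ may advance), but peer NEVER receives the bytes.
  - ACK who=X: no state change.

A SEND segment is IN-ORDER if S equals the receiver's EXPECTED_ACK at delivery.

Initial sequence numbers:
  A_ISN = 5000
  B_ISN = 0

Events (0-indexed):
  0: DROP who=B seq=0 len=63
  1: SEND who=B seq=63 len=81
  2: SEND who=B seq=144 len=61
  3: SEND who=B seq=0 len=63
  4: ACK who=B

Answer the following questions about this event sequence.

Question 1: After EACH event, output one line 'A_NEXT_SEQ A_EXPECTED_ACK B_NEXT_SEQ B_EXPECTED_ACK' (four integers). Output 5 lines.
5000 0 63 5000
5000 0 144 5000
5000 0 205 5000
5000 205 205 5000
5000 205 205 5000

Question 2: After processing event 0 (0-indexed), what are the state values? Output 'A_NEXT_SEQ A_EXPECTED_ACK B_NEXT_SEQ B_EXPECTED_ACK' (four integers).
After event 0: A_seq=5000 A_ack=0 B_seq=63 B_ack=5000

5000 0 63 5000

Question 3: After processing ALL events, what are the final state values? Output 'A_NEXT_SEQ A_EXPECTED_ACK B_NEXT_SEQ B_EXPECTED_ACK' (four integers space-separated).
After event 0: A_seq=5000 A_ack=0 B_seq=63 B_ack=5000
After event 1: A_seq=5000 A_ack=0 B_seq=144 B_ack=5000
After event 2: A_seq=5000 A_ack=0 B_seq=205 B_ack=5000
After event 3: A_seq=5000 A_ack=205 B_seq=205 B_ack=5000
After event 4: A_seq=5000 A_ack=205 B_seq=205 B_ack=5000

Answer: 5000 205 205 5000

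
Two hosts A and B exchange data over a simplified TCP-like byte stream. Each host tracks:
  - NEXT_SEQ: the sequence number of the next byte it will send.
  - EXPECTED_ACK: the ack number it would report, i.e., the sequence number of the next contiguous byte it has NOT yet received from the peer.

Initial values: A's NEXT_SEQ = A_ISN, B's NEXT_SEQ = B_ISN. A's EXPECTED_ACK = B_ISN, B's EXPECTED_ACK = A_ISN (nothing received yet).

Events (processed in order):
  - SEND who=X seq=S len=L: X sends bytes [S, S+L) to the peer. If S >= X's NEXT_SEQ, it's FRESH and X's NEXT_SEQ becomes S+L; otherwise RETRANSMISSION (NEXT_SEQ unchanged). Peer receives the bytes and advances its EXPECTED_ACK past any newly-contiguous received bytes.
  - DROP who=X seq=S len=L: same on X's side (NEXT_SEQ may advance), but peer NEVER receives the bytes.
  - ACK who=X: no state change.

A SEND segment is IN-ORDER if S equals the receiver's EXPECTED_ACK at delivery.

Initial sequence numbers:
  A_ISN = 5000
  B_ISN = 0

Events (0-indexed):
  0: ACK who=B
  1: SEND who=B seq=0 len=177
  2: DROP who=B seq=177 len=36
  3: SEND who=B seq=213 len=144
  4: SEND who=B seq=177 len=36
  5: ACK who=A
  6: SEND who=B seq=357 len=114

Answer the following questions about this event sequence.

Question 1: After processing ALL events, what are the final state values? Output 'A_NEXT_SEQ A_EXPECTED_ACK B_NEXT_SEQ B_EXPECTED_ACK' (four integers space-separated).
Answer: 5000 471 471 5000

Derivation:
After event 0: A_seq=5000 A_ack=0 B_seq=0 B_ack=5000
After event 1: A_seq=5000 A_ack=177 B_seq=177 B_ack=5000
After event 2: A_seq=5000 A_ack=177 B_seq=213 B_ack=5000
After event 3: A_seq=5000 A_ack=177 B_seq=357 B_ack=5000
After event 4: A_seq=5000 A_ack=357 B_seq=357 B_ack=5000
After event 5: A_seq=5000 A_ack=357 B_seq=357 B_ack=5000
After event 6: A_seq=5000 A_ack=471 B_seq=471 B_ack=5000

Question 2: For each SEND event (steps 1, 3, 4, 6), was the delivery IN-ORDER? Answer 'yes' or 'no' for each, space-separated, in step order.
Step 1: SEND seq=0 -> in-order
Step 3: SEND seq=213 -> out-of-order
Step 4: SEND seq=177 -> in-order
Step 6: SEND seq=357 -> in-order

Answer: yes no yes yes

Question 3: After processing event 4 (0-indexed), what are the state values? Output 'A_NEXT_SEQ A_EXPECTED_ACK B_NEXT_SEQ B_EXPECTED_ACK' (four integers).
After event 0: A_seq=5000 A_ack=0 B_seq=0 B_ack=5000
After event 1: A_seq=5000 A_ack=177 B_seq=177 B_ack=5000
After event 2: A_seq=5000 A_ack=177 B_seq=213 B_ack=5000
After event 3: A_seq=5000 A_ack=177 B_seq=357 B_ack=5000
After event 4: A_seq=5000 A_ack=357 B_seq=357 B_ack=5000

5000 357 357 5000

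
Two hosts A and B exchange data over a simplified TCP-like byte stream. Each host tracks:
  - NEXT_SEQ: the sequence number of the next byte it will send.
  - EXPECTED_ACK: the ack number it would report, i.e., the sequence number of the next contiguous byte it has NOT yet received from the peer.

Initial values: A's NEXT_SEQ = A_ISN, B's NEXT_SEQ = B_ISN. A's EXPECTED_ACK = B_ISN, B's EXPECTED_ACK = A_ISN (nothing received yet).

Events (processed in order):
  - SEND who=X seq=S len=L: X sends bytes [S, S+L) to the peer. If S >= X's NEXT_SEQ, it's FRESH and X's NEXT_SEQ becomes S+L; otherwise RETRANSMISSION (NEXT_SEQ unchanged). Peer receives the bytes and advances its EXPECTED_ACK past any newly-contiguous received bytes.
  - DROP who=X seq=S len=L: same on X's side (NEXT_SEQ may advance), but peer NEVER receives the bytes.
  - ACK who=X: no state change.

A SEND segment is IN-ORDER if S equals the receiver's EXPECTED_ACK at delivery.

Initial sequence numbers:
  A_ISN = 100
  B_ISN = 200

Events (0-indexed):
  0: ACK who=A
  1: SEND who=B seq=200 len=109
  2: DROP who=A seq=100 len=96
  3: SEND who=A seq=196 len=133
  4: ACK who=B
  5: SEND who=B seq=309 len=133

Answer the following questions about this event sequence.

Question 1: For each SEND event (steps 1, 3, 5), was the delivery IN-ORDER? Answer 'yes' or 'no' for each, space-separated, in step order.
Step 1: SEND seq=200 -> in-order
Step 3: SEND seq=196 -> out-of-order
Step 5: SEND seq=309 -> in-order

Answer: yes no yes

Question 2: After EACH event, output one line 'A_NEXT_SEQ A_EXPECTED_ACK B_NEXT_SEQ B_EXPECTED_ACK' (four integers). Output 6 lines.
100 200 200 100
100 309 309 100
196 309 309 100
329 309 309 100
329 309 309 100
329 442 442 100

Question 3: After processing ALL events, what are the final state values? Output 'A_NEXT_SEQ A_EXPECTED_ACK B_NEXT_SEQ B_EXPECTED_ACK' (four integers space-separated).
After event 0: A_seq=100 A_ack=200 B_seq=200 B_ack=100
After event 1: A_seq=100 A_ack=309 B_seq=309 B_ack=100
After event 2: A_seq=196 A_ack=309 B_seq=309 B_ack=100
After event 3: A_seq=329 A_ack=309 B_seq=309 B_ack=100
After event 4: A_seq=329 A_ack=309 B_seq=309 B_ack=100
After event 5: A_seq=329 A_ack=442 B_seq=442 B_ack=100

Answer: 329 442 442 100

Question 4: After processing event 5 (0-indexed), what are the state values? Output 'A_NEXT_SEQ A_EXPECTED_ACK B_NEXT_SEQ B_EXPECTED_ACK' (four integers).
After event 0: A_seq=100 A_ack=200 B_seq=200 B_ack=100
After event 1: A_seq=100 A_ack=309 B_seq=309 B_ack=100
After event 2: A_seq=196 A_ack=309 B_seq=309 B_ack=100
After event 3: A_seq=329 A_ack=309 B_seq=309 B_ack=100
After event 4: A_seq=329 A_ack=309 B_seq=309 B_ack=100
After event 5: A_seq=329 A_ack=442 B_seq=442 B_ack=100

329 442 442 100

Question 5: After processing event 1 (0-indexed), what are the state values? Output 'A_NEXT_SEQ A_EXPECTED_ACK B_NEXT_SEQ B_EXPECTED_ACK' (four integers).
After event 0: A_seq=100 A_ack=200 B_seq=200 B_ack=100
After event 1: A_seq=100 A_ack=309 B_seq=309 B_ack=100

100 309 309 100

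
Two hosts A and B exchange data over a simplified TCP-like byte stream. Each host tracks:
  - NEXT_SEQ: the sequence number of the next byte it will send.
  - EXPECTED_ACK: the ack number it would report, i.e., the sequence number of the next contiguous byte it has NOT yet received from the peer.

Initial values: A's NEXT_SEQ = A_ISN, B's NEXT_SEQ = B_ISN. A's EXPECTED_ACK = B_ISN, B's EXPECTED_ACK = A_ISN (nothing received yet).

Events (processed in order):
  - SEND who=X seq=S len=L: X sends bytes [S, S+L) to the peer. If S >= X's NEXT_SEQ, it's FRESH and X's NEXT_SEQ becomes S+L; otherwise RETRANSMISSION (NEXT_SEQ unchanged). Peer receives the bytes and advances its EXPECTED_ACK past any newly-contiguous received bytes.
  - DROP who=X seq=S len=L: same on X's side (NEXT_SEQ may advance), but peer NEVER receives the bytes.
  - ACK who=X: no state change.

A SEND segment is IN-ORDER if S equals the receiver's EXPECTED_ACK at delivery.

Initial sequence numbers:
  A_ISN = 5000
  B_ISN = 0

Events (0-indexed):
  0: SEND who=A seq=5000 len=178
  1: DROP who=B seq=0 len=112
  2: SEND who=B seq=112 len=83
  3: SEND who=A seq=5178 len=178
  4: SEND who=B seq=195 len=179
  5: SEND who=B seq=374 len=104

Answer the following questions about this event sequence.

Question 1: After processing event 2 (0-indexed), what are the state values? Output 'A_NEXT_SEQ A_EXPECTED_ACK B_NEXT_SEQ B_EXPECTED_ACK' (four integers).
After event 0: A_seq=5178 A_ack=0 B_seq=0 B_ack=5178
After event 1: A_seq=5178 A_ack=0 B_seq=112 B_ack=5178
After event 2: A_seq=5178 A_ack=0 B_seq=195 B_ack=5178

5178 0 195 5178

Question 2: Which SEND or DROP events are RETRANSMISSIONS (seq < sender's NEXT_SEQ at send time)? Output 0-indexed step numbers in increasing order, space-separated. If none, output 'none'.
Step 0: SEND seq=5000 -> fresh
Step 1: DROP seq=0 -> fresh
Step 2: SEND seq=112 -> fresh
Step 3: SEND seq=5178 -> fresh
Step 4: SEND seq=195 -> fresh
Step 5: SEND seq=374 -> fresh

Answer: none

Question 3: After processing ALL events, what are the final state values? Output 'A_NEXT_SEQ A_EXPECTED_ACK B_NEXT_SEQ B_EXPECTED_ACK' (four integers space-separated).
After event 0: A_seq=5178 A_ack=0 B_seq=0 B_ack=5178
After event 1: A_seq=5178 A_ack=0 B_seq=112 B_ack=5178
After event 2: A_seq=5178 A_ack=0 B_seq=195 B_ack=5178
After event 3: A_seq=5356 A_ack=0 B_seq=195 B_ack=5356
After event 4: A_seq=5356 A_ack=0 B_seq=374 B_ack=5356
After event 5: A_seq=5356 A_ack=0 B_seq=478 B_ack=5356

Answer: 5356 0 478 5356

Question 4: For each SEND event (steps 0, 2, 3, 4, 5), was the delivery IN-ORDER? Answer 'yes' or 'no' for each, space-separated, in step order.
Step 0: SEND seq=5000 -> in-order
Step 2: SEND seq=112 -> out-of-order
Step 3: SEND seq=5178 -> in-order
Step 4: SEND seq=195 -> out-of-order
Step 5: SEND seq=374 -> out-of-order

Answer: yes no yes no no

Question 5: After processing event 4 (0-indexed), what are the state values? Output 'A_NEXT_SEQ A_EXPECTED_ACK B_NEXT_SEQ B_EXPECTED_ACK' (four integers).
After event 0: A_seq=5178 A_ack=0 B_seq=0 B_ack=5178
After event 1: A_seq=5178 A_ack=0 B_seq=112 B_ack=5178
After event 2: A_seq=5178 A_ack=0 B_seq=195 B_ack=5178
After event 3: A_seq=5356 A_ack=0 B_seq=195 B_ack=5356
After event 4: A_seq=5356 A_ack=0 B_seq=374 B_ack=5356

5356 0 374 5356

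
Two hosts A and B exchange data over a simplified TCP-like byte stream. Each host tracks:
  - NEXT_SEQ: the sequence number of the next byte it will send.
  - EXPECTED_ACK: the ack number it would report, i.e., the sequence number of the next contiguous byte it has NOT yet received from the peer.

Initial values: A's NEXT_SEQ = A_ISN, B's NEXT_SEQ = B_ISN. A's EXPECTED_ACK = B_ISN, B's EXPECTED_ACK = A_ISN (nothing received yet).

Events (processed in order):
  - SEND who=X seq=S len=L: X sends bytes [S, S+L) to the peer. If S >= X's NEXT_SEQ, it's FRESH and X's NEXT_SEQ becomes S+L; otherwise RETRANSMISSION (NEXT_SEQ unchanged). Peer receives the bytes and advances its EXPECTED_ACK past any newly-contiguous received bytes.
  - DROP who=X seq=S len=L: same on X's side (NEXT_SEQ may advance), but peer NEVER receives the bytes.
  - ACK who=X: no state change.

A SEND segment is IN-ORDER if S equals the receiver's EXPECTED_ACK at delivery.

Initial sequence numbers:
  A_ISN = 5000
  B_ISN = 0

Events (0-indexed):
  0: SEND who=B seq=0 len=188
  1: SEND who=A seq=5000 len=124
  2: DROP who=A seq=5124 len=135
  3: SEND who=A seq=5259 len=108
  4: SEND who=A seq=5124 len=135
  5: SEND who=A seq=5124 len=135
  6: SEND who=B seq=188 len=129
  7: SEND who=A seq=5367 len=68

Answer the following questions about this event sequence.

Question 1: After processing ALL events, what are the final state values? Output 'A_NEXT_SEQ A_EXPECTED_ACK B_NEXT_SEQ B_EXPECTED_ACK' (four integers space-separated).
After event 0: A_seq=5000 A_ack=188 B_seq=188 B_ack=5000
After event 1: A_seq=5124 A_ack=188 B_seq=188 B_ack=5124
After event 2: A_seq=5259 A_ack=188 B_seq=188 B_ack=5124
After event 3: A_seq=5367 A_ack=188 B_seq=188 B_ack=5124
After event 4: A_seq=5367 A_ack=188 B_seq=188 B_ack=5367
After event 5: A_seq=5367 A_ack=188 B_seq=188 B_ack=5367
After event 6: A_seq=5367 A_ack=317 B_seq=317 B_ack=5367
After event 7: A_seq=5435 A_ack=317 B_seq=317 B_ack=5435

Answer: 5435 317 317 5435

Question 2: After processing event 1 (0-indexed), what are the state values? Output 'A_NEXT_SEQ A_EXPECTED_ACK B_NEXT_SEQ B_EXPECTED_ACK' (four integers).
After event 0: A_seq=5000 A_ack=188 B_seq=188 B_ack=5000
After event 1: A_seq=5124 A_ack=188 B_seq=188 B_ack=5124

5124 188 188 5124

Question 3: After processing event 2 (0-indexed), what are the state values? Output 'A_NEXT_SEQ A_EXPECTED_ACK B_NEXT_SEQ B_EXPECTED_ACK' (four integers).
After event 0: A_seq=5000 A_ack=188 B_seq=188 B_ack=5000
After event 1: A_seq=5124 A_ack=188 B_seq=188 B_ack=5124
After event 2: A_seq=5259 A_ack=188 B_seq=188 B_ack=5124

5259 188 188 5124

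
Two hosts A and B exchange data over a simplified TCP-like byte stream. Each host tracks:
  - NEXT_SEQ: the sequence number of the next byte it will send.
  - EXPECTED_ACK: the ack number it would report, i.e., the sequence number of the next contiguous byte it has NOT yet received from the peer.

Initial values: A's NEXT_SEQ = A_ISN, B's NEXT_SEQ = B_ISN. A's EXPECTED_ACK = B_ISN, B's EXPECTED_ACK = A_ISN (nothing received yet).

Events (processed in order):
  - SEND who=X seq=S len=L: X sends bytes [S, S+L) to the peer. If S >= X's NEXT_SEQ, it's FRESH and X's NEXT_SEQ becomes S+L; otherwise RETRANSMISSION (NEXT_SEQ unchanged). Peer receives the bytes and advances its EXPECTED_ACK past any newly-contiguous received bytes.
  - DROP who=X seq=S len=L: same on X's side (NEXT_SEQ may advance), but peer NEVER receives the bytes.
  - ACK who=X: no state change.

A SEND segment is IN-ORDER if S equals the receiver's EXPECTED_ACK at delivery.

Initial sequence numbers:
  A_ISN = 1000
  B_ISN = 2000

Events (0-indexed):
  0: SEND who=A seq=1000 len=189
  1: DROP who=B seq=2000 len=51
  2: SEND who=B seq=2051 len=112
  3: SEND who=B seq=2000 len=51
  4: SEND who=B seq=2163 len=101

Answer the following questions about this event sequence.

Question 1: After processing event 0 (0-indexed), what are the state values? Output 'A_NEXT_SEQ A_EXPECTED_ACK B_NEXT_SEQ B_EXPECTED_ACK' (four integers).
After event 0: A_seq=1189 A_ack=2000 B_seq=2000 B_ack=1189

1189 2000 2000 1189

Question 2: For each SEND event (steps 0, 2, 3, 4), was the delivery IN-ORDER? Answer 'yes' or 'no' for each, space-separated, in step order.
Step 0: SEND seq=1000 -> in-order
Step 2: SEND seq=2051 -> out-of-order
Step 3: SEND seq=2000 -> in-order
Step 4: SEND seq=2163 -> in-order

Answer: yes no yes yes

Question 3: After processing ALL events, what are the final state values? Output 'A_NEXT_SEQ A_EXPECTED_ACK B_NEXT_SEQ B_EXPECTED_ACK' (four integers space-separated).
After event 0: A_seq=1189 A_ack=2000 B_seq=2000 B_ack=1189
After event 1: A_seq=1189 A_ack=2000 B_seq=2051 B_ack=1189
After event 2: A_seq=1189 A_ack=2000 B_seq=2163 B_ack=1189
After event 3: A_seq=1189 A_ack=2163 B_seq=2163 B_ack=1189
After event 4: A_seq=1189 A_ack=2264 B_seq=2264 B_ack=1189

Answer: 1189 2264 2264 1189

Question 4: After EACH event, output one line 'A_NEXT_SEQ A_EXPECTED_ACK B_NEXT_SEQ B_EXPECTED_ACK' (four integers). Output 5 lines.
1189 2000 2000 1189
1189 2000 2051 1189
1189 2000 2163 1189
1189 2163 2163 1189
1189 2264 2264 1189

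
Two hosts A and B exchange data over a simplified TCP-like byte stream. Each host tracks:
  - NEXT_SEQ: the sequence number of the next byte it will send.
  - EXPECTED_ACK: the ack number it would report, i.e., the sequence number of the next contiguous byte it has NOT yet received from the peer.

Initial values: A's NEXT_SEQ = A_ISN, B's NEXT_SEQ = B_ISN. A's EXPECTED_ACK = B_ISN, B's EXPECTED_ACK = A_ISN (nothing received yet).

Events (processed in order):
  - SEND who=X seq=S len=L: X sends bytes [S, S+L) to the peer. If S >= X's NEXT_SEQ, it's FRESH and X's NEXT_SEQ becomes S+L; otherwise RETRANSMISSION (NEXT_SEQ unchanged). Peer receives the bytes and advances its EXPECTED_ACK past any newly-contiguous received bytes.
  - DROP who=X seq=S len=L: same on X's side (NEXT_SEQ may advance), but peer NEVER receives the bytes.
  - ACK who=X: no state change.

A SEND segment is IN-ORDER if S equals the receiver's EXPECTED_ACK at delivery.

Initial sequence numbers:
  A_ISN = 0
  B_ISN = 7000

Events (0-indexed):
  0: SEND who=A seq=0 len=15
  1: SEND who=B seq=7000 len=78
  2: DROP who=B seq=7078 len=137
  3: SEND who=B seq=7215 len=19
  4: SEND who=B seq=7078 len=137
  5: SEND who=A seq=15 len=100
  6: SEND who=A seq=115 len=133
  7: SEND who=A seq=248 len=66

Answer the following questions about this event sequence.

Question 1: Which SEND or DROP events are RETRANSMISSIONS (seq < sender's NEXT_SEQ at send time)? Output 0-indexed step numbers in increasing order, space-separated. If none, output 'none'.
Answer: 4

Derivation:
Step 0: SEND seq=0 -> fresh
Step 1: SEND seq=7000 -> fresh
Step 2: DROP seq=7078 -> fresh
Step 3: SEND seq=7215 -> fresh
Step 4: SEND seq=7078 -> retransmit
Step 5: SEND seq=15 -> fresh
Step 6: SEND seq=115 -> fresh
Step 7: SEND seq=248 -> fresh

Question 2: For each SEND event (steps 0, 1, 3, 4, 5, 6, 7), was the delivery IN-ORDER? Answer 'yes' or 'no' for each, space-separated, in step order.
Step 0: SEND seq=0 -> in-order
Step 1: SEND seq=7000 -> in-order
Step 3: SEND seq=7215 -> out-of-order
Step 4: SEND seq=7078 -> in-order
Step 5: SEND seq=15 -> in-order
Step 6: SEND seq=115 -> in-order
Step 7: SEND seq=248 -> in-order

Answer: yes yes no yes yes yes yes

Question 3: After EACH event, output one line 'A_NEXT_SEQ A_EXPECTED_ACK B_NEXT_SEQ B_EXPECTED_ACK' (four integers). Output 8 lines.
15 7000 7000 15
15 7078 7078 15
15 7078 7215 15
15 7078 7234 15
15 7234 7234 15
115 7234 7234 115
248 7234 7234 248
314 7234 7234 314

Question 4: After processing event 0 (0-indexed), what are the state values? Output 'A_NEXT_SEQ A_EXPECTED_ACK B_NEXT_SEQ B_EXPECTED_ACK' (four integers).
After event 0: A_seq=15 A_ack=7000 B_seq=7000 B_ack=15

15 7000 7000 15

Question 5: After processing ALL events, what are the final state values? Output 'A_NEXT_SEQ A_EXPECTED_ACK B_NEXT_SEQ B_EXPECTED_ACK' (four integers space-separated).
After event 0: A_seq=15 A_ack=7000 B_seq=7000 B_ack=15
After event 1: A_seq=15 A_ack=7078 B_seq=7078 B_ack=15
After event 2: A_seq=15 A_ack=7078 B_seq=7215 B_ack=15
After event 3: A_seq=15 A_ack=7078 B_seq=7234 B_ack=15
After event 4: A_seq=15 A_ack=7234 B_seq=7234 B_ack=15
After event 5: A_seq=115 A_ack=7234 B_seq=7234 B_ack=115
After event 6: A_seq=248 A_ack=7234 B_seq=7234 B_ack=248
After event 7: A_seq=314 A_ack=7234 B_seq=7234 B_ack=314

Answer: 314 7234 7234 314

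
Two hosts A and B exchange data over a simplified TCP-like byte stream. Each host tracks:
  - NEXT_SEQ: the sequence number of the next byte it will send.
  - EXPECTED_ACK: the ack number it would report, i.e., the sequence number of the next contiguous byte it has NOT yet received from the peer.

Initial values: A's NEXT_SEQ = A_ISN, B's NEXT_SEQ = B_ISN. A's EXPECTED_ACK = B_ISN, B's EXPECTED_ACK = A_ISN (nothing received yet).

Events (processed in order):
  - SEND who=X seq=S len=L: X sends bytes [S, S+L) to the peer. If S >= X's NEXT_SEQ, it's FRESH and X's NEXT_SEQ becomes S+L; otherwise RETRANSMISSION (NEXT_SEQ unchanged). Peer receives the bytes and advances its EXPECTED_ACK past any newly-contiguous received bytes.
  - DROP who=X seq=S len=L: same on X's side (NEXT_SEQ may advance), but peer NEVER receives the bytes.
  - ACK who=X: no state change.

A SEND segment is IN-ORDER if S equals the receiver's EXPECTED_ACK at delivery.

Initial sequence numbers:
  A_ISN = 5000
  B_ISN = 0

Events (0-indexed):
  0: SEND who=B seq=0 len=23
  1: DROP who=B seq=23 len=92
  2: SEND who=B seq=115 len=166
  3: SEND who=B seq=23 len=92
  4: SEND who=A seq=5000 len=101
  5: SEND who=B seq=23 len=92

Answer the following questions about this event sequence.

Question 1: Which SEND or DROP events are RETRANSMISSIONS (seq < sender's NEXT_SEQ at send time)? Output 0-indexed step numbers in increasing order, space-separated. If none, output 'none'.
Step 0: SEND seq=0 -> fresh
Step 1: DROP seq=23 -> fresh
Step 2: SEND seq=115 -> fresh
Step 3: SEND seq=23 -> retransmit
Step 4: SEND seq=5000 -> fresh
Step 5: SEND seq=23 -> retransmit

Answer: 3 5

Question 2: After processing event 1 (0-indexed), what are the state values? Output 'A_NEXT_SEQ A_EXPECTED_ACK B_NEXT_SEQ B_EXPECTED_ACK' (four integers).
After event 0: A_seq=5000 A_ack=23 B_seq=23 B_ack=5000
After event 1: A_seq=5000 A_ack=23 B_seq=115 B_ack=5000

5000 23 115 5000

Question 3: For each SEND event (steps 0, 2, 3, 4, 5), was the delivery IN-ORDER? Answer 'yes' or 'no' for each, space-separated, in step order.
Answer: yes no yes yes no

Derivation:
Step 0: SEND seq=0 -> in-order
Step 2: SEND seq=115 -> out-of-order
Step 3: SEND seq=23 -> in-order
Step 4: SEND seq=5000 -> in-order
Step 5: SEND seq=23 -> out-of-order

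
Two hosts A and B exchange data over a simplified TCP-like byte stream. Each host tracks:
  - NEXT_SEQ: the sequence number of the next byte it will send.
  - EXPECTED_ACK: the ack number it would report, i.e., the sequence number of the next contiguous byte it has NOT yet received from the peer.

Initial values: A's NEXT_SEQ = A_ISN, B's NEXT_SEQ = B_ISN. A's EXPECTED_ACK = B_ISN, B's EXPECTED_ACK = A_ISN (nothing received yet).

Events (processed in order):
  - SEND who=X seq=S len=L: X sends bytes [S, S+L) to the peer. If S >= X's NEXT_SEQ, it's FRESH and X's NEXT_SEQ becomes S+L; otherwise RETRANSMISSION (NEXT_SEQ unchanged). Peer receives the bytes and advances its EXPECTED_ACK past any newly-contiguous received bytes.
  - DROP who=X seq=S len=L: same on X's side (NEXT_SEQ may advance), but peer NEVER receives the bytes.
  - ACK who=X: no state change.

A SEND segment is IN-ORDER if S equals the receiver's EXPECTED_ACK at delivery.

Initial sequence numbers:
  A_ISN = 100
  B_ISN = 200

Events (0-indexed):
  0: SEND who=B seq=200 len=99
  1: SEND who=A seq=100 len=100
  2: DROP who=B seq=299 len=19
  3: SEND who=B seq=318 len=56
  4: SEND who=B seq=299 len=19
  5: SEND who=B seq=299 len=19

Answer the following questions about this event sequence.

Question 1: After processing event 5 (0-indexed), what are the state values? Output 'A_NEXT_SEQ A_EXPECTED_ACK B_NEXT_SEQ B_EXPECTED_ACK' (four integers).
After event 0: A_seq=100 A_ack=299 B_seq=299 B_ack=100
After event 1: A_seq=200 A_ack=299 B_seq=299 B_ack=200
After event 2: A_seq=200 A_ack=299 B_seq=318 B_ack=200
After event 3: A_seq=200 A_ack=299 B_seq=374 B_ack=200
After event 4: A_seq=200 A_ack=374 B_seq=374 B_ack=200
After event 5: A_seq=200 A_ack=374 B_seq=374 B_ack=200

200 374 374 200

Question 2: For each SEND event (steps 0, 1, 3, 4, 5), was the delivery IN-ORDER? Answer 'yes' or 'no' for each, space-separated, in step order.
Answer: yes yes no yes no

Derivation:
Step 0: SEND seq=200 -> in-order
Step 1: SEND seq=100 -> in-order
Step 3: SEND seq=318 -> out-of-order
Step 4: SEND seq=299 -> in-order
Step 5: SEND seq=299 -> out-of-order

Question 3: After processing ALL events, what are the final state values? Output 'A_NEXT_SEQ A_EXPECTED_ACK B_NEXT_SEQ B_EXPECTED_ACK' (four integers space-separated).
Answer: 200 374 374 200

Derivation:
After event 0: A_seq=100 A_ack=299 B_seq=299 B_ack=100
After event 1: A_seq=200 A_ack=299 B_seq=299 B_ack=200
After event 2: A_seq=200 A_ack=299 B_seq=318 B_ack=200
After event 3: A_seq=200 A_ack=299 B_seq=374 B_ack=200
After event 4: A_seq=200 A_ack=374 B_seq=374 B_ack=200
After event 5: A_seq=200 A_ack=374 B_seq=374 B_ack=200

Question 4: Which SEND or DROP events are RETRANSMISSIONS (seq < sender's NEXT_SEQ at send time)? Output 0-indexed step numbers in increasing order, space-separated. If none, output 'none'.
Answer: 4 5

Derivation:
Step 0: SEND seq=200 -> fresh
Step 1: SEND seq=100 -> fresh
Step 2: DROP seq=299 -> fresh
Step 3: SEND seq=318 -> fresh
Step 4: SEND seq=299 -> retransmit
Step 5: SEND seq=299 -> retransmit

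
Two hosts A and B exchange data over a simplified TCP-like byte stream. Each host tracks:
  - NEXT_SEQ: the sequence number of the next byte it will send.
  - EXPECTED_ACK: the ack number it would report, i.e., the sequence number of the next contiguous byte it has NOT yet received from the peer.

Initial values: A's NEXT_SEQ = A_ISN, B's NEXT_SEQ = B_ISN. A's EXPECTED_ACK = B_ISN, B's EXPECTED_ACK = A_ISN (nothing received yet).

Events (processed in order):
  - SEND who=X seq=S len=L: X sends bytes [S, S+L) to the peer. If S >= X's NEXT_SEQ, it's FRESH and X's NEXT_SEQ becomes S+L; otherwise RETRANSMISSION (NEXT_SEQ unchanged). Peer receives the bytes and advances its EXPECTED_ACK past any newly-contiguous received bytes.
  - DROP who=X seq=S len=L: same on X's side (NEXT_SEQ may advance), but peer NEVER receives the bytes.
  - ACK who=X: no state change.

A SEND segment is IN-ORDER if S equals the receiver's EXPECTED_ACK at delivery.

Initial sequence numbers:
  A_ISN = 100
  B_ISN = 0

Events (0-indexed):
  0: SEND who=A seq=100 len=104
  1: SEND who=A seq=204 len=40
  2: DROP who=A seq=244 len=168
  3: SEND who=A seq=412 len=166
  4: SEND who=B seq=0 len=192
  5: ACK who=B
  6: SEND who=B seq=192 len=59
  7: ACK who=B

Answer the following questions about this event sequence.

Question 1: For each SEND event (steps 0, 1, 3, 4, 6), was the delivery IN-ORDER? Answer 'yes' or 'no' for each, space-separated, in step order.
Answer: yes yes no yes yes

Derivation:
Step 0: SEND seq=100 -> in-order
Step 1: SEND seq=204 -> in-order
Step 3: SEND seq=412 -> out-of-order
Step 4: SEND seq=0 -> in-order
Step 6: SEND seq=192 -> in-order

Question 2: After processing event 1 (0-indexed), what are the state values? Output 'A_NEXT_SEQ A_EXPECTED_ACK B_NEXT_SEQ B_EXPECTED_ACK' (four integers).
After event 0: A_seq=204 A_ack=0 B_seq=0 B_ack=204
After event 1: A_seq=244 A_ack=0 B_seq=0 B_ack=244

244 0 0 244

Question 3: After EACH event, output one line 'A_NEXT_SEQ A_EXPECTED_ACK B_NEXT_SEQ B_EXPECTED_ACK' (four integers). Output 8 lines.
204 0 0 204
244 0 0 244
412 0 0 244
578 0 0 244
578 192 192 244
578 192 192 244
578 251 251 244
578 251 251 244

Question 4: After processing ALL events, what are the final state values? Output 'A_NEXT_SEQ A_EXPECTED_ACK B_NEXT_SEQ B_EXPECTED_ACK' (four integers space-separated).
After event 0: A_seq=204 A_ack=0 B_seq=0 B_ack=204
After event 1: A_seq=244 A_ack=0 B_seq=0 B_ack=244
After event 2: A_seq=412 A_ack=0 B_seq=0 B_ack=244
After event 3: A_seq=578 A_ack=0 B_seq=0 B_ack=244
After event 4: A_seq=578 A_ack=192 B_seq=192 B_ack=244
After event 5: A_seq=578 A_ack=192 B_seq=192 B_ack=244
After event 6: A_seq=578 A_ack=251 B_seq=251 B_ack=244
After event 7: A_seq=578 A_ack=251 B_seq=251 B_ack=244

Answer: 578 251 251 244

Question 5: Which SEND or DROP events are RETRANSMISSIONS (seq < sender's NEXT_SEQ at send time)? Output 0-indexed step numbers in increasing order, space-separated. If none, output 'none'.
Answer: none

Derivation:
Step 0: SEND seq=100 -> fresh
Step 1: SEND seq=204 -> fresh
Step 2: DROP seq=244 -> fresh
Step 3: SEND seq=412 -> fresh
Step 4: SEND seq=0 -> fresh
Step 6: SEND seq=192 -> fresh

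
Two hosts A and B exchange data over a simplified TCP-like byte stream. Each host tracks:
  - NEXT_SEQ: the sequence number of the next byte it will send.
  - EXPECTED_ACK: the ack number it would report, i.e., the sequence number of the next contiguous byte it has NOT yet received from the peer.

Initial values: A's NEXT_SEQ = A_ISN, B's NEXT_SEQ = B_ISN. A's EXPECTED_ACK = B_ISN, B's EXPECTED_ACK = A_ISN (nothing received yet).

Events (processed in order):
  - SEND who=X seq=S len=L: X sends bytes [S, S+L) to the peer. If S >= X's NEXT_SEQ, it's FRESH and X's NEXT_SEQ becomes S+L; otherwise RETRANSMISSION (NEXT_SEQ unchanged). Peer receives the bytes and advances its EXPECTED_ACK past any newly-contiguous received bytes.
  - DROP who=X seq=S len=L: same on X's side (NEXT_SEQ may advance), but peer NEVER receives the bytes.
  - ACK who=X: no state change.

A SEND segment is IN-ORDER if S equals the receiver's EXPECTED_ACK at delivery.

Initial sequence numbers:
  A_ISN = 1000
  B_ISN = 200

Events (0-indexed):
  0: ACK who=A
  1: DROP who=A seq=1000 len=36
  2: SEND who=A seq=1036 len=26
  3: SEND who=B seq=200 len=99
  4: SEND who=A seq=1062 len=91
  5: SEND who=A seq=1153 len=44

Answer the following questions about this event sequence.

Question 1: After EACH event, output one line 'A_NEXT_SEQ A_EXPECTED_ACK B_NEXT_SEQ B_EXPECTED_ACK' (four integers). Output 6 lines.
1000 200 200 1000
1036 200 200 1000
1062 200 200 1000
1062 299 299 1000
1153 299 299 1000
1197 299 299 1000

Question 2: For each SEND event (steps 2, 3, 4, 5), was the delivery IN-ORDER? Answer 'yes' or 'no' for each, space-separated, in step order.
Step 2: SEND seq=1036 -> out-of-order
Step 3: SEND seq=200 -> in-order
Step 4: SEND seq=1062 -> out-of-order
Step 5: SEND seq=1153 -> out-of-order

Answer: no yes no no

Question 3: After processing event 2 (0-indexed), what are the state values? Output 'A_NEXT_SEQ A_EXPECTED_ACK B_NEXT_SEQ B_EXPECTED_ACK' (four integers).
After event 0: A_seq=1000 A_ack=200 B_seq=200 B_ack=1000
After event 1: A_seq=1036 A_ack=200 B_seq=200 B_ack=1000
After event 2: A_seq=1062 A_ack=200 B_seq=200 B_ack=1000

1062 200 200 1000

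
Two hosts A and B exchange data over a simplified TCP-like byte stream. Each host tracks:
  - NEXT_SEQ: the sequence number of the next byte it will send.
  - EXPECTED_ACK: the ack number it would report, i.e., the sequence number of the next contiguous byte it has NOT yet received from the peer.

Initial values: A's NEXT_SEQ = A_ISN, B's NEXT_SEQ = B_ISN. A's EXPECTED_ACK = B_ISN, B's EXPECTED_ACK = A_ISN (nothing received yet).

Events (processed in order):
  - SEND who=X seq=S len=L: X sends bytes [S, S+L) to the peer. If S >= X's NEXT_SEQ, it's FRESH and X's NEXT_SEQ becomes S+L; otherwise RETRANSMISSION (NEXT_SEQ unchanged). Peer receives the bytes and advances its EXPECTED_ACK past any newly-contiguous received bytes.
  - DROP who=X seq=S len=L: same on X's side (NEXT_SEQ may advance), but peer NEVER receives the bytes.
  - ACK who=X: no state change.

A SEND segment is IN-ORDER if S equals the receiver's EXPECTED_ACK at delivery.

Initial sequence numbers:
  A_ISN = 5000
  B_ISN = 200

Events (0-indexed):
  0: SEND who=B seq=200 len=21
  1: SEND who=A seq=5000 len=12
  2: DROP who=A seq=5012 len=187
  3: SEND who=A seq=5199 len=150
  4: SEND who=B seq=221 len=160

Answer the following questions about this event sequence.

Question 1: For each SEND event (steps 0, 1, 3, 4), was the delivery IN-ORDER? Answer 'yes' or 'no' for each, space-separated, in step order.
Answer: yes yes no yes

Derivation:
Step 0: SEND seq=200 -> in-order
Step 1: SEND seq=5000 -> in-order
Step 3: SEND seq=5199 -> out-of-order
Step 4: SEND seq=221 -> in-order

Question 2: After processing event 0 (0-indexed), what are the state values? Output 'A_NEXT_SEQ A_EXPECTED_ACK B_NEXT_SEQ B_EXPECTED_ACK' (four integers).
After event 0: A_seq=5000 A_ack=221 B_seq=221 B_ack=5000

5000 221 221 5000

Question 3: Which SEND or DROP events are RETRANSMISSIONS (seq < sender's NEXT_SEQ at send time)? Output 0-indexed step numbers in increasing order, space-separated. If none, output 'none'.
Step 0: SEND seq=200 -> fresh
Step 1: SEND seq=5000 -> fresh
Step 2: DROP seq=5012 -> fresh
Step 3: SEND seq=5199 -> fresh
Step 4: SEND seq=221 -> fresh

Answer: none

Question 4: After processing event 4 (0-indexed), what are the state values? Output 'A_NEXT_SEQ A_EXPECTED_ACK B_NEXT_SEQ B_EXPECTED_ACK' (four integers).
After event 0: A_seq=5000 A_ack=221 B_seq=221 B_ack=5000
After event 1: A_seq=5012 A_ack=221 B_seq=221 B_ack=5012
After event 2: A_seq=5199 A_ack=221 B_seq=221 B_ack=5012
After event 3: A_seq=5349 A_ack=221 B_seq=221 B_ack=5012
After event 4: A_seq=5349 A_ack=381 B_seq=381 B_ack=5012

5349 381 381 5012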